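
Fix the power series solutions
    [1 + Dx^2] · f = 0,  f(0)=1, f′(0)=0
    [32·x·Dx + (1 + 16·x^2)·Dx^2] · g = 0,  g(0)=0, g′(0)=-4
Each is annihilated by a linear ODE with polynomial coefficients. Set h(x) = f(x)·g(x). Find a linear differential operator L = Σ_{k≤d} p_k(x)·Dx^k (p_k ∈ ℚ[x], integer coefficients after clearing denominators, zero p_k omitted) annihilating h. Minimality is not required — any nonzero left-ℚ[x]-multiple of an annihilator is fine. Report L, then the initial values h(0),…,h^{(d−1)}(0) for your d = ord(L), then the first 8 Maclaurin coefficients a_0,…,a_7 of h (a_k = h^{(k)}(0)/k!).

f: a_k = 1, 0, -1/2, 0, 1/24, 0, -1/720, 0, …
g: a_k = 0, -4, 0, 64/3, 0, -1024/5, 0, 16384/7, …
h₀=f·g: eliminate ⇒ L₀, order ≤ 2·2.
L = (1105 + 51776·x^2 + 22016·x^4 + 16384·x^6 + 65536·x^8) + (2112·x + 35840·x^3 + 49152·x^5 + 262144·x^7)·Dx + (1122 + 52352·x^2 + 27648·x^4 + 32768·x^6 + 131072·x^8)·Dx^2 + (2112·x + 35840·x^3 + 49152·x^5 + 262144·x^7)·Dx^3 + (17 + 576·x^2 + 5632·x^4 + 16384·x^6 + 65536·x^8)·Dx^4  (order 4).
h: a_k = 0, -4, 0, 70/3, 0, -6469/30, 0, 3079271/1260, …
ICs: h(0) = 0, h′(0) = -4, h′′(0) = 0, h′′′(0) = 140.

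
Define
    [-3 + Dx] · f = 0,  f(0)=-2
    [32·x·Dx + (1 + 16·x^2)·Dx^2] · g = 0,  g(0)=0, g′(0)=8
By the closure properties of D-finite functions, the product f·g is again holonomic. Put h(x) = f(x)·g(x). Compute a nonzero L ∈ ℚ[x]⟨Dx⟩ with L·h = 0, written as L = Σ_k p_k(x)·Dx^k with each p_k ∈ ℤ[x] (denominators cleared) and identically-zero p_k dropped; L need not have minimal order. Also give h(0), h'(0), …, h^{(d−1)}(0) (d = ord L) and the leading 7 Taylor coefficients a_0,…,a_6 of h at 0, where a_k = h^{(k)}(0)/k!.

f: a_k = -2, -6, -9, -9, -27/4, -81/20, -81/40, …
g: a_k = 0, 8, 0, -128/3, 0, 2048/5, 0, …
Product ⇒ symmetric product L₀, ord ≤ 2.
L = (9 - 96·x + 144·x^2) + (-6 + 32·x - 96·x^2)·Dx + (1 + 16·x^2)·Dx^2  (order 2).
h: a_k = 0, -16, -48, 40/3, 184, -2446/5, -2106, …
ICs: h(0) = 0, h′(0) = -16.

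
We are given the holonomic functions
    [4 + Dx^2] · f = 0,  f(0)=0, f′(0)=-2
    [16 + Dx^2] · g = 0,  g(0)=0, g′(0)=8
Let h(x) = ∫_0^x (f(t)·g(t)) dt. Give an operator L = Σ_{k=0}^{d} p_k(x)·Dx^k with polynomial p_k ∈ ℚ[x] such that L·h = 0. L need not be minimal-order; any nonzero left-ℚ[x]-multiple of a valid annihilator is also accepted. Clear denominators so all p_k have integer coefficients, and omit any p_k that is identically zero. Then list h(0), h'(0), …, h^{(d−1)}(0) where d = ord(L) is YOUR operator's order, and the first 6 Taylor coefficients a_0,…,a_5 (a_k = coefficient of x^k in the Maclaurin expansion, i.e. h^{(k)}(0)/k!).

f: a_k = 0, -2, 0, 4/3, 0, -4/15, …
g: a_k = 0, 8, 0, -64/3, 0, 256/15, …
L₀ := L_f ⊗_s L_g (sym. prod.), ord ≤ 4.
h=∫h₀ ⇒ L = L₀·Dx.
L = 144·Dx + 40·Dx^3 + Dx^5  (order 5).
h: a_k = 0, 0, 0, -16/3, 0, 32/3, …
ICs: h(0) = 0, h′(0) = 0, h′′(0) = 0, h′′′(0) = -32, h′′′′(0) = 0.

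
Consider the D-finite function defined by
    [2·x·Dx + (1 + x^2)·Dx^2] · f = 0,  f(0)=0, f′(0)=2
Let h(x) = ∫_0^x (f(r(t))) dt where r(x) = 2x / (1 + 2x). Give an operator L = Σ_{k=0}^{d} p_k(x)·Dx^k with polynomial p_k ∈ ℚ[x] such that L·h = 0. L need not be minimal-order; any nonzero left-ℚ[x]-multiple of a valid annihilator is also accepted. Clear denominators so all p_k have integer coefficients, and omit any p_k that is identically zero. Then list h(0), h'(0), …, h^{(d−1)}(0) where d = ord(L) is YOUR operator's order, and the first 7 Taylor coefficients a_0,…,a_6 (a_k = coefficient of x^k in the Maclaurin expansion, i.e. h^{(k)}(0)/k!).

L = (4 + 16·x)·Dx^2 + (1 + 4·x + 8·x^2)·Dx^3  (order 3).
h: a_k = 0, 0, 2, -8/3, 8/3, 0, -128/15, …
ICs: h(0) = 0, h′(0) = 0, h′′(0) = 4.

f: a_k = 0, 2, 0, -2/3, 0, 2/5, 0, …
Change of var in L_f (x↦r) gives L₀.
∫: right-multiply L₀ by Dx.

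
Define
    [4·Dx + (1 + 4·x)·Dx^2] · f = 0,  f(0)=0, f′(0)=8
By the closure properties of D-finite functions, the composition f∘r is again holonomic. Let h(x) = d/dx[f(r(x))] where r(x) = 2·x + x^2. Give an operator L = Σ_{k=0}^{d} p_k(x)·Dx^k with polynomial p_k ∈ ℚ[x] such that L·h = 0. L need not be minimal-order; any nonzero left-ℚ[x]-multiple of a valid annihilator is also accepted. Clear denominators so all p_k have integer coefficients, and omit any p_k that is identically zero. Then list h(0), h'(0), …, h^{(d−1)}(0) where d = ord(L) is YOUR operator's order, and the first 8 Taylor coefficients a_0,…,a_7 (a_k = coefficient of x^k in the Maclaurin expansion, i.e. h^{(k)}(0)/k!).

L = (7 + 8·x + 4·x^2) + (1 + 9·x + 12·x^2 + 4·x^3)·Dx  (order 1).
h: a_k = 16, -112, 832, -6208, 46336, -345856, 2581504, -19268608, …
ICs: h(0) = 16.

f: a_k = 0, 8, -16, 128/3, -128, 2048/5, -4096/3, 32768/7, …
L₀ from L_f via x↦r, Dx↦r'^{-1}Dx.
Differentiate: ansatz ord ≤ ord L₀ ⇒ L.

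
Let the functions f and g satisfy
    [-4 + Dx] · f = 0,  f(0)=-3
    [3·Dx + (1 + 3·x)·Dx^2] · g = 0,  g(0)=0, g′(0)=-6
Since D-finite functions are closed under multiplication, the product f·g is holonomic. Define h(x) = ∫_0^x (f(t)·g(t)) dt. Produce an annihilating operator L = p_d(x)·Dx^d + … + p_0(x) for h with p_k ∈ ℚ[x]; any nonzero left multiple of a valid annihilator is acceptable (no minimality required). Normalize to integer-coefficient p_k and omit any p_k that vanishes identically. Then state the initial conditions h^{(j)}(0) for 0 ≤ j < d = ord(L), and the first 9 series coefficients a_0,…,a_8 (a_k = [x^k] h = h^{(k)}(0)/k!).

L = (4 + 48·x)·Dx + (-5 - 24·x)·Dx^2 + (1 + 3·x)·Dx^3  (order 3).
h: a_k = 0, 0, 9, 15, 45/2, 141/10, 118/5, -93/7, 7759/140, …
ICs: h(0) = 0, h′(0) = 0, h′′(0) = 18.

f: a_k = -3, -12, -24, -32, -32, -128/5, -256/15, -1024/105, -512/105, …
g: a_k = 0, -6, 9, -18, 81/2, -486/5, 243, -4374/7, 6561/4, …
Product ⇒ symmetric product L₀, ord ≤ 2.
∫: right-multiply L₀ by Dx.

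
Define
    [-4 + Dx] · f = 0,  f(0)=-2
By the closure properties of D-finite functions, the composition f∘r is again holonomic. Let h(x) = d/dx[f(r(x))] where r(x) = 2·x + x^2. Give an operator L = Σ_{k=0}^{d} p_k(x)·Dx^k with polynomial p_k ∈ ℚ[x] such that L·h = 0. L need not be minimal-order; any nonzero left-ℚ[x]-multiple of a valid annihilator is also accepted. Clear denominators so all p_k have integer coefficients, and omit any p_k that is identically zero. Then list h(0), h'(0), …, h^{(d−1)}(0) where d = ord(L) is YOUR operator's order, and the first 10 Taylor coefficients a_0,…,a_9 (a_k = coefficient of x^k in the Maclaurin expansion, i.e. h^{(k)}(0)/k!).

L = (9 + 16·x + 8·x^2) + (-1 - x)·Dx  (order 1).
h: a_k = -16, -144, -704, -7360/3, -6784, -236416/15, -1434112/45, -6030848/105, -5913088/63, -399356416/2835, …
ICs: h(0) = -16.

f: a_k = -2, -8, -16, -64/3, -64/3, -256/15, -512/45, -2048/315, -1024/315, -4096/2835, …
L₀ from L_f via x↦r, Dx↦r'^{-1}Dx.
Derive L from L₀ (diff closure).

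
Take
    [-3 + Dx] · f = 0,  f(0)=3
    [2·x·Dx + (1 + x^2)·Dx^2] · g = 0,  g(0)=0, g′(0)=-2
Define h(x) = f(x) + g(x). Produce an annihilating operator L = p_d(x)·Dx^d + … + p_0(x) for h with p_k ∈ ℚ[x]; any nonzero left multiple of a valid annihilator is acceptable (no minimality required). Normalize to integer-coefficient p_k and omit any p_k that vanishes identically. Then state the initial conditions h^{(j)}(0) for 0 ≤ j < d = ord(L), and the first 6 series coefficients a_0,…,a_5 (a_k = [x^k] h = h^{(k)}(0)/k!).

L = (6 - 18·x - 18·x^2 - 18·x^3)·Dx + (-11 - 12·x^2 - 9·x^4)·Dx^2 + (3 + 2·x + 6·x^2 + 2·x^3 + 3·x^4)·Dx^3  (order 3).
h: a_k = 3, 7, 27/2, 85/6, 81/8, 227/40, …
ICs: h(0) = 3, h′(0) = 7, h′′(0) = 27.

f: a_k = 3, 9, 27/2, 27/2, 81/8, 243/40, …
g: a_k = 0, -2, 0, 2/3, 0, -2/5, …
f+g: L₀ = lclm(L_f,L_g), ord ≤ 1+2.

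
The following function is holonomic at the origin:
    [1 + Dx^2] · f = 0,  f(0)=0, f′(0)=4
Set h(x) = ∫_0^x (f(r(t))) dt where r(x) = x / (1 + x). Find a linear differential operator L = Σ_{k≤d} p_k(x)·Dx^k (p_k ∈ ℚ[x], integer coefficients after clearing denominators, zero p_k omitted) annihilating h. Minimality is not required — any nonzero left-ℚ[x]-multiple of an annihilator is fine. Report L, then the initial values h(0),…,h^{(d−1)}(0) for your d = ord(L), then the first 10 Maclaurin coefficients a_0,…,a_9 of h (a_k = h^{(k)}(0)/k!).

L = Dx + (2 + 6·x + 6·x^2 + 2·x^3)·Dx^2 + (1 + 4·x + 6·x^2 + 4·x^3 + x^4)·Dx^3  (order 3).
h: a_k = 0, 0, 2, -4/3, 5/6, -2/5, 1/180, 5/14, -6931/10080, 1591/1620, …
ICs: h(0) = 0, h′(0) = 0, h′′(0) = 4.

f: a_k = 0, 4, 0, -2/3, 0, 1/30, 0, -1/1260, 0, 1/90720, …
Substitute x→r, Dx→(1/r')Dx; clear ⇒ L₀.
Integrate: L := L₀·Dx.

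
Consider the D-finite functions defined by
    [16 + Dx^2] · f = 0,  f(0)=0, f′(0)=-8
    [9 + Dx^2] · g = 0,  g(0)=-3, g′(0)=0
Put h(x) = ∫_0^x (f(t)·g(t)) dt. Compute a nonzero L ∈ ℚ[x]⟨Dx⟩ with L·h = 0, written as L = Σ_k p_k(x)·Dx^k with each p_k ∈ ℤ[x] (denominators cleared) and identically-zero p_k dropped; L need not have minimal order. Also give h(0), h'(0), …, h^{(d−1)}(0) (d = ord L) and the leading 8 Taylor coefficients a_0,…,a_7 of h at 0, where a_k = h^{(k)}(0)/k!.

f: a_k = 0, -8, 0, 64/3, 0, -256/15, 0, 2048/315, …
g: a_k = -3, 0, 27/2, 0, -81/8, 0, 243/80, 0, …
Sym-product of L_f,L_g gives L₀ (≤ ord 4).
Integrate: L := L₀·Dx.
L = 49·Dx + 50·Dx^3 + Dx^5  (order 5).
h: a_k = 0, 0, 12, 0, -43, 0, 2101/30, 0, …
ICs: h(0) = 0, h′(0) = 0, h′′(0) = 24, h′′′(0) = 0, h′′′′(0) = -1032.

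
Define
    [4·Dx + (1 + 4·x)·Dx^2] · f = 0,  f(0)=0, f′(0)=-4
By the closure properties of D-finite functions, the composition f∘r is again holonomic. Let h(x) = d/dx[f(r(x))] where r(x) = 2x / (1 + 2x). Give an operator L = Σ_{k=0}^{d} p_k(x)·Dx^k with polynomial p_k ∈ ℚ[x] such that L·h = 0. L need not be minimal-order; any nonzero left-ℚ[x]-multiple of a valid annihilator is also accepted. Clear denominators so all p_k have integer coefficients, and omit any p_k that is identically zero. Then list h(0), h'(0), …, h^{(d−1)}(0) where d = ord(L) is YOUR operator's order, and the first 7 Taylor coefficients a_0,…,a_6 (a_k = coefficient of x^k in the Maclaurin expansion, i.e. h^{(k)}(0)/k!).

L = (12 + 40·x) + (1 + 12·x + 20·x^2)·Dx  (order 1).
h: a_k = -8, 96, -992, 9984, -99968, 999936, -9999872, …
ICs: h(0) = -8.

f: a_k = 0, -4, 8, -64/3, 64, -1024/5, 2048/3, …
h₀=f(r): pull back L_f along r ⇒ L₀.
h₀' ⇒ L via d/dx closure of L₀.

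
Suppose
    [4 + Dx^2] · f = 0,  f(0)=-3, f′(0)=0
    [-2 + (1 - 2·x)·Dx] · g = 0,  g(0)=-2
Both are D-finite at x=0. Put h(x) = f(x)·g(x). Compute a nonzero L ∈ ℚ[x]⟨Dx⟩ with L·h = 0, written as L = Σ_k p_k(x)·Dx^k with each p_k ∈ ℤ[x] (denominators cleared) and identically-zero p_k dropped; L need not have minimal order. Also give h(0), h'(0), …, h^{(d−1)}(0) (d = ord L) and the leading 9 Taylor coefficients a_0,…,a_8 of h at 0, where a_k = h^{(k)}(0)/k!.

f: a_k = -3, 0, 6, 0, -2, 0, 4/15, 0, -2/105, …
g: a_k = -2, -4, -8, -16, -32, -64, -128, -256, -512, …
f·g: L₀ = L_f ⊗_s L_g, ord ≤ 2·1.
L = (-4 + 8·x) + 4·Dx + (-1 + 2·x)·Dx^2  (order 2).
h: a_k = 6, 12, 12, 24, 52, 104, 3112/15, 6224/15, 17428/21, …
ICs: h(0) = 6, h′(0) = 12.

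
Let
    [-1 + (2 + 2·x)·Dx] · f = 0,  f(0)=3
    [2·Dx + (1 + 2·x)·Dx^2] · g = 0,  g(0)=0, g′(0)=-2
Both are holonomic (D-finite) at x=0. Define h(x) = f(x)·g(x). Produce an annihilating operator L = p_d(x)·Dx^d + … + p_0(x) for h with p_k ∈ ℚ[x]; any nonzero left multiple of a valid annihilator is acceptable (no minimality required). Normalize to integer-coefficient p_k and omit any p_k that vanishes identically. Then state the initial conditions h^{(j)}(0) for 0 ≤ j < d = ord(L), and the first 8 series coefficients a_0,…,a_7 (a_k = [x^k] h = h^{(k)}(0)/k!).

f: a_k = 3, 3/2, -3/8, 3/16, -15/128, 21/256, -63/1024, 99/2048, …
g: a_k = 0, -2, 2, -8/3, 4, -32/5, 32/3, -128/7, …
h₀=f·g: eliminate ⇒ L₀, order ≤ 1·2.
L = (-1 + 2·x) + (4 + 4·x)·Dx + (4 + 16·x + 20·x^2 + 8·x^3)·Dx^2  (order 2).
h: a_k = 0, -6, 3, -17/4, 55/8, -3709/320, 12801/640, -629127/17920, …
ICs: h(0) = 0, h′(0) = -6.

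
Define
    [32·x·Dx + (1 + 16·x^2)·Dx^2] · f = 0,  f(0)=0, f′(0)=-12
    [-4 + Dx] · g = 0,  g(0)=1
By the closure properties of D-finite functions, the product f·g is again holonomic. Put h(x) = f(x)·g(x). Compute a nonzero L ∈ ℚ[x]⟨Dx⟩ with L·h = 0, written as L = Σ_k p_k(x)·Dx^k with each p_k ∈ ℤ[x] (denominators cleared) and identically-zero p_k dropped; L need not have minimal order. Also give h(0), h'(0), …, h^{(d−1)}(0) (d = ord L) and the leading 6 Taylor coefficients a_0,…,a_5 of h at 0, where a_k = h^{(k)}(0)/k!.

f: a_k = 0, -12, 0, 64, 0, -3072/5, …
g: a_k = 1, 4, 8, 32/3, 32/3, 128/15, …
Sym-product of L_f,L_g gives L₀ (≤ ord 2).
L = (16 - 128·x + 256·x^2) + (-8 + 32·x - 128·x^2)·Dx + (1 + 16·x^2)·Dx^2  (order 2).
h: a_k = 0, -12, -48, -32, 128, -1152/5, …
ICs: h(0) = 0, h′(0) = -12.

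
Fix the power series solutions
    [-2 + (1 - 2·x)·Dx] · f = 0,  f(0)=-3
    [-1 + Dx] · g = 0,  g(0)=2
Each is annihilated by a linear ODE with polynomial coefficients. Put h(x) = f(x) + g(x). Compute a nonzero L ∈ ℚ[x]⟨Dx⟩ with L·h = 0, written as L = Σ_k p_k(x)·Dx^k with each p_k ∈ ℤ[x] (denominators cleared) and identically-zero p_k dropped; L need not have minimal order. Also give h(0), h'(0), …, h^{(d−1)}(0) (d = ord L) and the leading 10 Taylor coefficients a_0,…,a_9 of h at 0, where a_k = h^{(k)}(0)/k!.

f: a_k = -3, -6, -12, -24, -48, -96, -192, -384, -768, -1536, …
g: a_k = 2, 2, 1, 1/3, 1/12, 1/60, 1/360, 1/2520, 1/20160, 1/181440, …
L₀ := lclm(L_f,L_g); ord L₀ ≤ 1+1.
L = (-6 - 4·x) + (7 + 4·x - 4·x^2)·Dx + (-1 + 4·x^2)·Dx^2  (order 2).
h: a_k = -1, -4, -11, -71/3, -575/12, -5759/60, -69119/360, -967679/2520, -15482879/20160, -278691839/181440, …
ICs: h(0) = -1, h′(0) = -4.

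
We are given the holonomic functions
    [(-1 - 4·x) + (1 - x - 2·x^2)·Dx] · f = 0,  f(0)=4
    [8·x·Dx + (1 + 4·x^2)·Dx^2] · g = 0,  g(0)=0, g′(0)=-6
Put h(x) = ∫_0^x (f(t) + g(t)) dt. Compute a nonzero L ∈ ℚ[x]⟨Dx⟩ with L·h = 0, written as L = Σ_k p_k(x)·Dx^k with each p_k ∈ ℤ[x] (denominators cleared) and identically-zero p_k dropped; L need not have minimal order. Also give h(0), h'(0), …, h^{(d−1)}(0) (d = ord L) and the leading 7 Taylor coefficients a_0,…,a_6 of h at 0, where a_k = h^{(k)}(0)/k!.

f: a_k = 4, 4, 12, 20, 44, 84, 172, …
g: a_k = 0, -6, 0, 8, 0, -96/5, 0, …
Weyl lclm of L_f,L_g ⇒ L₀ (ord ≤ 3).
h=∫h₀ ⇒ L = L₀·Dx.
L = (-24 + 96·x + 864·x^2 + 1536·x^3 + 3264·x^4 + 768·x^6)·Dx^2 + (19 + 80·x + 100·x^2 + 544·x^3 + 1424·x^4 + 2368·x^5 + 192·x^6 + 768·x^7)·Dx^3 + (-3 - 7·x - 32·x^2 + 28·x^3 - 24·x^4 + 240·x^5 + 256·x^6 + 64·x^7 + 128·x^8)·Dx^4  (order 4).
h: a_k = 0, 4, -1, 4, 7, 44/5, 54/5, …
ICs: h(0) = 0, h′(0) = 4, h′′(0) = -2, h′′′(0) = 24.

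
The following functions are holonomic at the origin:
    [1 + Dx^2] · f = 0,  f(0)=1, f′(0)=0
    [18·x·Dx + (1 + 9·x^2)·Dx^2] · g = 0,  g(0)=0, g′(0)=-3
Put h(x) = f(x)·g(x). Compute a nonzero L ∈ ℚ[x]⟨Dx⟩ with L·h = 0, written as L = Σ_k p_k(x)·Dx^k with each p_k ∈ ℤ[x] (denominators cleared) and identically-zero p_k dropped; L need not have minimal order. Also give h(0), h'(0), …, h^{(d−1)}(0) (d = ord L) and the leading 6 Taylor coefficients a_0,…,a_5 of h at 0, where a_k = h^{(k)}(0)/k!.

L = (370 + 9594·x^2 + 4131·x^4 + 2916·x^6 + 6561·x^8) + (684·x + 6804·x^3 + 8748·x^5 + 26244·x^7)·Dx + (380 + 9792·x^2 + 5346·x^4 + 5832·x^6 + 13122·x^8)·Dx^2 + (684·x + 6804·x^3 + 8748·x^5 + 26244·x^7)·Dx^3 + (10 + 198·x^2 + 1215·x^4 + 2916·x^6 + 6561·x^8)·Dx^4  (order 4).
h: a_k = 0, -3, 0, 21/2, 0, -2129/40, …
ICs: h(0) = 0, h′(0) = -3, h′′(0) = 0, h′′′(0) = 63.

f: a_k = 1, 0, -1/2, 0, 1/24, 0, …
g: a_k = 0, -3, 0, 9, 0, -243/5, …
Product ⇒ symmetric product L₀, ord ≤ 4.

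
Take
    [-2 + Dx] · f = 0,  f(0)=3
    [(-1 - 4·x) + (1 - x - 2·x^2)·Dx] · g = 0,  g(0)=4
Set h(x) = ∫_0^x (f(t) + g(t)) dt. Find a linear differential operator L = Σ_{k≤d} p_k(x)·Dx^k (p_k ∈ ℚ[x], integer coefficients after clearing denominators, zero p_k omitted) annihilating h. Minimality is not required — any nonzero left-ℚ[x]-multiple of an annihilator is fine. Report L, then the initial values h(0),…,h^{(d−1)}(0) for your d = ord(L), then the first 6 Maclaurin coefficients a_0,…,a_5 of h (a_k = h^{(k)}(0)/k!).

L = (8 + 12·x + 72·x^2 + 32·x^3)·Dx + (-2 - 20·x - 36·x^2 + 16·x^3 + 16·x^4)·Dx^2 + (-1 + 7·x - 16·x^3 - 8·x^4)·Dx^3  (order 3).
h: a_k = 0, 7, 5, 6, 6, 46/5, …
ICs: h(0) = 0, h′(0) = 7, h′′(0) = 10.

f: a_k = 3, 6, 6, 4, 2, 4/5, …
g: a_k = 4, 4, 12, 20, 44, 84, …
h₀=f+g: left-lcm gives L₀, ord ≤ 2.
h=∫₀ˣh₀: take L = L₀·Dx.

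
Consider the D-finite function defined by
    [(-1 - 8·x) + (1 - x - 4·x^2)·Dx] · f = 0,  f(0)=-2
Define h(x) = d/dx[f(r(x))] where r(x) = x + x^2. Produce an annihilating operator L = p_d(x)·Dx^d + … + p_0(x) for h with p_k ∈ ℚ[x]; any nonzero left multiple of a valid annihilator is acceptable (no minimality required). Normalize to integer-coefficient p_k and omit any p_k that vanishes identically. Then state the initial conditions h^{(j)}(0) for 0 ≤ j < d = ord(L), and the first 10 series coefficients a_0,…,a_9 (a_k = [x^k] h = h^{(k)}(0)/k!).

f: a_k = -2, -2, -10, -18, -58, -130, -362, -882, -2330, -5858, …
L₀ from L_f via x↦r, Dx↦r'^{-1}Dx.
h=h₀': d/dx-closure on L₀ ⇒ L.
L = (12 + 78·x + 246·x^2 + 656·x^3 + 1128·x^4 + 960·x^5 + 320·x^6) + (-1 - 9·x - 9·x^2 + 66·x^3 + 220·x^4 + 312·x^5 + 224·x^6 + 64·x^7)·Dx  (order 1).
h: a_k = -2, -24, -114, -488, -2080, -8268, -32102, -122336, -458190, -1695700, …
ICs: h(0) = -2.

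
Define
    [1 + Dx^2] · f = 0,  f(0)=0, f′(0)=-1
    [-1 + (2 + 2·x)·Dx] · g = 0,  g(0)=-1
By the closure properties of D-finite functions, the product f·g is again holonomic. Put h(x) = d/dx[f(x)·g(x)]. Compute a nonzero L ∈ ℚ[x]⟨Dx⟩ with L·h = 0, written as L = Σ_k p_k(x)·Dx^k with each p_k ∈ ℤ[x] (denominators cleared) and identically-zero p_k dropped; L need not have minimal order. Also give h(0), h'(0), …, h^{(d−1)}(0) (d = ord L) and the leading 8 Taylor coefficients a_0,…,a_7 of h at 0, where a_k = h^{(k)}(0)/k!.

L = (53 + 144·x + 136·x^2 + 64·x^3 + 16·x^4) + (-4 - 36·x - 48·x^2 - 16·x^3)·Dx + (28 + 88·x + 108·x^2 + 64·x^3 + 16·x^4)·Dx^2  (order 2).
h: a_k = 1, 1, -7/8, -1/12, -19/384, 81/640, -983/9216, 7727/80640, …
ICs: h(0) = 1, h′(0) = 1.

f: a_k = 0, -1, 0, 1/6, 0, -1/120, 0, 1/5040, …
g: a_k = -1, -1/2, 1/8, -1/16, 5/128, -7/256, 21/1024, -33/2048, …
f·g: L₀ = L_f ⊗_s L_g, ord ≤ 2·1.
h₀' ⇒ L via d/dx closure of L₀.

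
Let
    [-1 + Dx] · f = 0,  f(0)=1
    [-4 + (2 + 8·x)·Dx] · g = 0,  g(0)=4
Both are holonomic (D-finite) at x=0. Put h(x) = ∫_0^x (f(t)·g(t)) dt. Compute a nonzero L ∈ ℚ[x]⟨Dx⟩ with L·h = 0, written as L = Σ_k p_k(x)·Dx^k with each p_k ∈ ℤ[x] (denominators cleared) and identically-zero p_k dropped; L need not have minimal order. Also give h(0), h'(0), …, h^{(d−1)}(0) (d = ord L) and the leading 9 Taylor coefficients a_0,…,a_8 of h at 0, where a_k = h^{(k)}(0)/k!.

L = (-3 - 4·x)·Dx + (1 + 4·x)·Dx^2  (order 2).
h: a_k = 0, 4, 6, 2/3, 19/6, -53/10, 2371/180, -43487/1260, 323377/3360, …
ICs: h(0) = 0, h′(0) = 4.

f: a_k = 1, 1, 1/2, 1/6, 1/24, 1/120, 1/720, 1/5040, 1/40320, …
g: a_k = 4, 8, -8, 16, -40, 112, -336, 1056, -3432, …
L₀ := L_f ⊗_s L_g (sym. prod.), ord ≤ 1.
h=∫h₀ ⇒ L = L₀·Dx.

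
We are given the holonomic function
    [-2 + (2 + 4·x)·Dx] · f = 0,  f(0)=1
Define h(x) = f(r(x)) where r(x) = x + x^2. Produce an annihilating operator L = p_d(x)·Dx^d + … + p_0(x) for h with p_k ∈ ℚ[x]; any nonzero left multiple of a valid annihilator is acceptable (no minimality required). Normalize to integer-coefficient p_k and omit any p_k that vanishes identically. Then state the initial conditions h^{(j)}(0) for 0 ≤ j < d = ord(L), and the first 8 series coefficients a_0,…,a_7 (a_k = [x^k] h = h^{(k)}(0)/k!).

L = (-1 - 2·x) + (1 + 2·x + 2·x^2)·Dx  (order 1).
h: a_k = 1, 1, 1/2, -1/2, 3/8, -1/8, -3/16, 7/16, …
ICs: h(0) = 1.

f: a_k = 1, 1, -1/2, 1/2, -5/8, 7/8, -21/16, 33/16, …
h₀=f(r): pull back L_f along r ⇒ L₀.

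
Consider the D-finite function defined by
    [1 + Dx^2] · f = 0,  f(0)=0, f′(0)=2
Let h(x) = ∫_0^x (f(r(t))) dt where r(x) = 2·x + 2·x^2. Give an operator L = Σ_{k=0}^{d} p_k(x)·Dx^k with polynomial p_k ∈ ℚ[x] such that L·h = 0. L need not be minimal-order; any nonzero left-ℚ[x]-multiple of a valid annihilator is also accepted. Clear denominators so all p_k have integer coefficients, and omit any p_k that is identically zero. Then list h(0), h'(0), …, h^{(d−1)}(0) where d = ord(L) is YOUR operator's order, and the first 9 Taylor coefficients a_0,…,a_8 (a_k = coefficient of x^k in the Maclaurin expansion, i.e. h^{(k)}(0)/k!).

f: a_k = 0, 2, 0, -1/3, 0, 1/60, 0, -1/2520, 0, …
Substitute x→r, Dx→(1/r')Dx; clear ⇒ L₀.
Integrate: L := L₀·Dx.
L = (4 + 24·x + 48·x^2 + 32·x^3)·Dx - 2·Dx^2 + (1 + 2·x)·Dx^3  (order 3).
h: a_k = 0, 0, 2, 4/3, -2/3, -8/5, -56/45, 0, 208/315, …
ICs: h(0) = 0, h′(0) = 0, h′′(0) = 4.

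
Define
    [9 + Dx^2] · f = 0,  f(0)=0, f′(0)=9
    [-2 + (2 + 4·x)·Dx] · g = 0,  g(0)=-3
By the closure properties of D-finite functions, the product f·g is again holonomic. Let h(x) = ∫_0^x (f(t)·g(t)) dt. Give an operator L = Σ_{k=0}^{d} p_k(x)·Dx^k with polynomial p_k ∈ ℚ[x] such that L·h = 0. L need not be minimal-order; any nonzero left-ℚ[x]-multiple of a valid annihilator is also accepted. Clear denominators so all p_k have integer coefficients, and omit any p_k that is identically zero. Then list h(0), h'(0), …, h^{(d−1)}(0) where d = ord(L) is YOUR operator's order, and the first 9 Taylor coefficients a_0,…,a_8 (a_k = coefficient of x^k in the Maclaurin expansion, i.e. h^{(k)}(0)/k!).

f: a_k = 0, 9, 0, -27/2, 0, 243/40, 0, -729/560, 0, …
g: a_k = -3, -3, 3/2, -3/2, 15/8, -21/8, 63/16, -99/16, 1287/128, …
h₀=f·g: eliminate ⇒ L₀, order ≤ 2·1.
Integrate: L := L₀·Dx.
L = (12 + 36·x + 36·x^2)·Dx + (-2 - 4·x)·Dx^2 + (1 + 4·x + 4·x^2)·Dx^3  (order 3).
h: a_k = 0, 0, -27/2, -9, 27/2, 27/5, -18/5, -108/35, 81/28, …
ICs: h(0) = 0, h′(0) = 0, h′′(0) = -27.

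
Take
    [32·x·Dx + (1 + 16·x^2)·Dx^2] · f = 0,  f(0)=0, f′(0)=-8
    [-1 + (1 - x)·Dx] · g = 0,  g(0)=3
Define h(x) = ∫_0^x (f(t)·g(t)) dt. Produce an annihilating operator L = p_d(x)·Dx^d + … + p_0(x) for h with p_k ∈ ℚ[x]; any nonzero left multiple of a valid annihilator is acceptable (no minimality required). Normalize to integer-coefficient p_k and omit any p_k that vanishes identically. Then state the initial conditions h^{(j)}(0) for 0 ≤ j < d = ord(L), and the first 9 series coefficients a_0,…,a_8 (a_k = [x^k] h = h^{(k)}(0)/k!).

L = 32·x·Dx + (2 - 32·x + 64·x^2)·Dx^2 + (-1 + x - 16·x^2 + 16·x^3)·Dx^3  (order 3).
h: a_k = 0, 0, -12, -8, 26, 104/5, -2812/15, -5624/35, 56519/35, …
ICs: h(0) = 0, h′(0) = 0, h′′(0) = -24.

f: a_k = 0, -8, 0, 128/3, 0, -2048/5, 0, 32768/7, 0, …
g: a_k = 3, 3, 3, 3, 3, 3, 3, 3, 3, …
Sym-product of L_f,L_g gives L₀ (≤ ord 2).
Integrate: L := L₀·Dx.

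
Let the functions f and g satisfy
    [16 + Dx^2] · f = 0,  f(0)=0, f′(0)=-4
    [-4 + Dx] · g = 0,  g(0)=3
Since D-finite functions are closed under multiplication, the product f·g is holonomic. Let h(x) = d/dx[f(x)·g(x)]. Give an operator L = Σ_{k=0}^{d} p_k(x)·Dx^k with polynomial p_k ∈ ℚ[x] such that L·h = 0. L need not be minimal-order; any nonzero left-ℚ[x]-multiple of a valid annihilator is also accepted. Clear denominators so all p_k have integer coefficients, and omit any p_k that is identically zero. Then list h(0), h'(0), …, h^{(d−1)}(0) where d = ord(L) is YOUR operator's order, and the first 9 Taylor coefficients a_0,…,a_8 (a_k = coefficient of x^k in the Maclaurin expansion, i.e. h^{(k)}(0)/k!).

f: a_k = 0, -4, 0, 32/3, 0, -128/15, 0, 1024/315, 0, …
g: a_k = 3, 12, 24, 32, 32, 128/5, 256/15, 1024/105, 512/105, …
f·g: L₀ = L_f ⊗_s L_g, ord ≤ 2·1.
Derive L from L₀ (diff closure).
L = 32 - 8·Dx + Dx^2  (order 2).
h: a_k = -12, -96, -192, 0, 512, 4096/5, 8192/15, 0, -32768/105, …
ICs: h(0) = -12, h′(0) = -96.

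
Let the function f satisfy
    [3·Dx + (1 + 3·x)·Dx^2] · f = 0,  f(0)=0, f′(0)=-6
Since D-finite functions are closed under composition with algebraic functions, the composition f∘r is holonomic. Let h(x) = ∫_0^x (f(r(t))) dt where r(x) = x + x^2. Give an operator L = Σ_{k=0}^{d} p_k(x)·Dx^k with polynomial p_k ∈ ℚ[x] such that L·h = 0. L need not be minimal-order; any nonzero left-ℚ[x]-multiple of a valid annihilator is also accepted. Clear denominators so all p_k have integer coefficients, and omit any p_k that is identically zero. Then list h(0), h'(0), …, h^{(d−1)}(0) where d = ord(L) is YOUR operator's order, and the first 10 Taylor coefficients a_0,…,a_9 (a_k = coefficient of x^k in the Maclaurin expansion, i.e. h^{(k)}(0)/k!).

L = (1 + 6·x + 6·x^2)·Dx^2 + (1 + 5·x + 9·x^2 + 6·x^3)·Dx^3  (order 3).
h: a_k = 0, 0, -3, 1, 0, -9/10, 9/5, -18/7, 81/28, -9/4, …
ICs: h(0) = 0, h′(0) = 0, h′′(0) = -6.

f: a_k = 0, -6, 9, -18, 81/2, -486/5, 243, -4374/7, 6561/4, -4374, …
h₀=f(r): pull back L_f along r ⇒ L₀.
h=∫₀ˣh₀: take L = L₀·Dx.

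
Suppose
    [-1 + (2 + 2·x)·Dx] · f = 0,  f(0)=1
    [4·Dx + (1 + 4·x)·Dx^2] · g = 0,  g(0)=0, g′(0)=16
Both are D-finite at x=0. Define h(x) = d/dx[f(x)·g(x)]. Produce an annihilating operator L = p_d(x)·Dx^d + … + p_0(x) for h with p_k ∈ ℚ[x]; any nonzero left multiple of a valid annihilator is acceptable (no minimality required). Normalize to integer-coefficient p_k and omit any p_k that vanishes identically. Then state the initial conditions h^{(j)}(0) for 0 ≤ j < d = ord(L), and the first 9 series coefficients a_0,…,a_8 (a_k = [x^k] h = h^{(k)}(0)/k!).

L = (-83 - 40·x + 16·x^2) + (-196 - 372·x - 48·x^2 + 128·x^3)·Dx + (-20 - 104·x - 84·x^2 + 64·x^3 + 64·x^4)·Dx^2  (order 2).
h: a_k = 16, -48, 202, -2500/3, 81349/24, -547691/40, 52913387/960, -372033667/1680, 12740089997/14336, …
ICs: h(0) = 16, h′(0) = -48.

f: a_k = 1, 1/2, -1/8, 1/16, -5/128, 7/256, -21/1024, 33/2048, -429/32768, …
g: a_k = 0, 16, -32, 256/3, -256, 4096/5, -8192/3, 65536/7, -32768, …
Product ⇒ symmetric product L₀, ord ≤ 2.
Differentiate: ansatz ord ≤ ord L₀ ⇒ L.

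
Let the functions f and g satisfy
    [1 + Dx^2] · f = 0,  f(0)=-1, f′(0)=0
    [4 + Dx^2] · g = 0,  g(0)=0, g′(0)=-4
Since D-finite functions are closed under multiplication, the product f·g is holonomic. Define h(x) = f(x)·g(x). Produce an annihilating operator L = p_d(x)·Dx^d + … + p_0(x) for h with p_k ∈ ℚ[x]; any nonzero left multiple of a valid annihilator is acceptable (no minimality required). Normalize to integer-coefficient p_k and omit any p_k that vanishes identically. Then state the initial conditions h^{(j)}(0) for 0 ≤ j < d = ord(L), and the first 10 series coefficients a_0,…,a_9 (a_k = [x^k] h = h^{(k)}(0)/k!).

f: a_k = -1, 0, 1/2, 0, -1/24, 0, 1/720, 0, -1/40320, 0, …
g: a_k = 0, -4, 0, 8/3, 0, -8/15, 0, 16/315, 0, -8/2835, …
Sym-product of L_f,L_g gives L₀ (≤ ord 4).
L = 9 + 10·Dx^2 + Dx^4  (order 4).
h: a_k = 0, 4, 0, -14/3, 0, 61/30, 0, -547/1260, 0, 703/12960, …
ICs: h(0) = 0, h′(0) = 4, h′′(0) = 0, h′′′(0) = -28.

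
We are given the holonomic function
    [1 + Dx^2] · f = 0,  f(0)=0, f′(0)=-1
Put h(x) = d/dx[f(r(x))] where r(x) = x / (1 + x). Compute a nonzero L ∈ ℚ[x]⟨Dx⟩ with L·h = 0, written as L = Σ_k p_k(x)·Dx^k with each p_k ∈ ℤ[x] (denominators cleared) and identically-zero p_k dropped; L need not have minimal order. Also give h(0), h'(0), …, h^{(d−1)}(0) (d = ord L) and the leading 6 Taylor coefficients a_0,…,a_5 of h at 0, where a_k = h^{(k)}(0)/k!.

L = (7 + 12·x + 6·x^2) + (6 + 18·x + 18·x^2 + 6·x^3)·Dx + (1 + 4·x + 6·x^2 + 4·x^3 + x^4)·Dx^2  (order 2).
h: a_k = -1, 2, -5/2, 2, -1/24, -15/4, …
ICs: h(0) = -1, h′(0) = 2.

f: a_k = 0, -1, 0, 1/6, 0, -1/120, …
f∘r: x↦r, Dx↦Dx/r' in L_f ⇒ L₀.
Differentiate: ansatz ord ≤ ord L₀ ⇒ L.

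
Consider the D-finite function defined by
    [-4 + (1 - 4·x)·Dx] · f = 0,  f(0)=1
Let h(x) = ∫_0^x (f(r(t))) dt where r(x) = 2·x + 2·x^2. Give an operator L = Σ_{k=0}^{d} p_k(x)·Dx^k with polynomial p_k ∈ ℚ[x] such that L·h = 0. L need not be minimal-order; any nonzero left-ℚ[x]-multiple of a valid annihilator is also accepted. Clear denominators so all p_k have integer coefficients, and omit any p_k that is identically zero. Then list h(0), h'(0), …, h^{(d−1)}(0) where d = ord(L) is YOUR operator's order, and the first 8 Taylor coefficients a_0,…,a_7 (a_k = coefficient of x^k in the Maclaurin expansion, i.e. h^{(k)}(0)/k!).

L = (8 + 16·x)·Dx + (-1 + 8·x + 8·x^2)·Dx^2  (order 2).
h: a_k = 0, 1, 4, 24, 160, 5696/5, 8448, 451072/7, …
ICs: h(0) = 0, h′(0) = 1.

f: a_k = 1, 4, 16, 64, 256, 1024, 4096, 16384, …
h₀=f(r): pull back L_f along r ⇒ L₀.
h=∫h₀ ⇒ L = L₀·Dx.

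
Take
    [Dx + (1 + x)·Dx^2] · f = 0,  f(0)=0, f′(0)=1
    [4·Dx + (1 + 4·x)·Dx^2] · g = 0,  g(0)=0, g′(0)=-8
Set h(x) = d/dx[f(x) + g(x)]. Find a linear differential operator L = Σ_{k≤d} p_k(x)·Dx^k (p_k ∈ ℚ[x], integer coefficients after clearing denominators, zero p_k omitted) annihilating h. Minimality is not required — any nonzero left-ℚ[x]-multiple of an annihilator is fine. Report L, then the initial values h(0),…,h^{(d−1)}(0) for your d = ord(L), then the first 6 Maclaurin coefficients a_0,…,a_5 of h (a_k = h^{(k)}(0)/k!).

L = 8 + (10 + 16·x)·Dx + (1 + 5·x + 4·x^2)·Dx^2  (order 2).
h: a_k = -7, 31, -127, 511, -2047, 8191, …
ICs: h(0) = -7, h′(0) = 31.

f: a_k = 0, 1, -1/2, 1/3, -1/4, 1/5, …
g: a_k = 0, -8, 16, -128/3, 128, -2048/5, …
Sum ⇒ L₀ = lclm(L_f,L_g) in ℚ(x)⟨Dx⟩.
Differentiate: ansatz ord ≤ ord L₀ ⇒ L.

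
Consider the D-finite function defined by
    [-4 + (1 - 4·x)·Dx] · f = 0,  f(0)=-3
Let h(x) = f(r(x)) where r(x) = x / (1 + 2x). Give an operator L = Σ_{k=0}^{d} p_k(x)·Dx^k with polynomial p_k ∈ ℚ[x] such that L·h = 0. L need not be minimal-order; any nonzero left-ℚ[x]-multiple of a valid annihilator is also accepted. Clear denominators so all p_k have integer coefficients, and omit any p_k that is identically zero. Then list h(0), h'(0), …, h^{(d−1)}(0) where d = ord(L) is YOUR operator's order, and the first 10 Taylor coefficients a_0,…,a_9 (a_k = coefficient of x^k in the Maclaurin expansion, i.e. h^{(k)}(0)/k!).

f: a_k = -3, -12, -48, -192, -768, -3072, -12288, -49152, -196608, -786432, …
f∘r: x↦r, Dx↦Dx/r' in L_f ⇒ L₀.
L = 4 + (-1 + 4·x^2)·Dx  (order 1).
h: a_k = -3, -12, -24, -48, -96, -192, -384, -768, -1536, -3072, …
ICs: h(0) = -3.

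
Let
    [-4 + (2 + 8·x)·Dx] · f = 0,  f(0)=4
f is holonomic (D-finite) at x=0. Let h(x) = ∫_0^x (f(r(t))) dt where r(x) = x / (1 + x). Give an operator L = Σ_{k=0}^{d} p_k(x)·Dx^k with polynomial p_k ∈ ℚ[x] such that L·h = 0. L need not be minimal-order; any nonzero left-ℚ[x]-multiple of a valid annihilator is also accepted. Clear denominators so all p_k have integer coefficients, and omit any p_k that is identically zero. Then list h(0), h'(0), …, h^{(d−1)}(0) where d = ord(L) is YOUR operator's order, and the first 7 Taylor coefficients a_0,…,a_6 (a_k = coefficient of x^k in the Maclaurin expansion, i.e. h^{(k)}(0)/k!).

L = -2·Dx + (1 + 6·x + 5·x^2)·Dx^2  (order 2).
h: a_k = 0, 4, 4, -16/3, 10, -24, 68, …
ICs: h(0) = 0, h′(0) = 4.

f: a_k = 4, 8, -8, 16, -40, 112, -336, …
Substitute x→r, Dx→(1/r')Dx; clear ⇒ L₀.
∫: right-multiply L₀ by Dx.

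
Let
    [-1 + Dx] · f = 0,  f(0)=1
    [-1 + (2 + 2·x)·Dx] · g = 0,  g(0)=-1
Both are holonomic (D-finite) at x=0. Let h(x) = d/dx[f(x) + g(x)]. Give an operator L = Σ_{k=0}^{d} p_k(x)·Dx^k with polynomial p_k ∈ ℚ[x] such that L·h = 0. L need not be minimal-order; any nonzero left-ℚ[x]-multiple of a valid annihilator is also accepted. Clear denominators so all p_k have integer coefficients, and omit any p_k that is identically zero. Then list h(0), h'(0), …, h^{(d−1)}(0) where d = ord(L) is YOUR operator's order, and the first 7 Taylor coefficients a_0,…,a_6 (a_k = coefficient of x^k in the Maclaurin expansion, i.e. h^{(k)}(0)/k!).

f: a_k = 1, 1, 1/2, 1/6, 1/24, 1/120, 1/720, …
g: a_k = -1, -1/2, 1/8, -1/16, 5/128, -7/256, 21/1024, …
Sum ⇒ L₀ = lclm(L_f,L_g) in ℚ(x)⟨Dx⟩.
Differentiate: ansatz ord ≤ ord L₀ ⇒ L.
L = (-5 - 2·x) + (-1 - 8·x - 4·x^2)·Dx + (6 + 10·x + 4·x^2)·Dx^2  (order 2).
h: a_k = 1/2, 5/4, 5/16, 31/96, -73/768, 1009/7680, -10267/92160, …
ICs: h(0) = 1/2, h′(0) = 5/4.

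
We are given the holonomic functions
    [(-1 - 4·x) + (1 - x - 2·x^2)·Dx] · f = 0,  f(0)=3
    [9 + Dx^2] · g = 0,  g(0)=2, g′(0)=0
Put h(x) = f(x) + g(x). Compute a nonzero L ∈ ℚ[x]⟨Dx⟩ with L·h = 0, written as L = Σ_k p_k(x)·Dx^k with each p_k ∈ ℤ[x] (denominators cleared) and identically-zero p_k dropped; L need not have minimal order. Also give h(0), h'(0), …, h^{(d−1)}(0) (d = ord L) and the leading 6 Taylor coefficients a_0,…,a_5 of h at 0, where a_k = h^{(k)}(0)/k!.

L = (117 + 486·x + 135·x^2 + 360·x^3 + 540·x^4 + 432·x^5) + (-45 + 63·x + 81·x^2 - 153·x^3 - 18·x^4 + 324·x^5 + 216·x^6)·Dx + (13 + 54·x + 15·x^2 + 40·x^3 + 60·x^4 + 48·x^5)·Dx^2 + (-5 + 7·x + 9·x^2 - 17·x^3 - 2·x^4 + 36·x^5 + 24·x^6)·Dx^3  (order 3).
h: a_k = 5, 3, 0, 15, 159/4, 63, …
ICs: h(0) = 5, h′(0) = 3, h′′(0) = 0.

f: a_k = 3, 3, 9, 15, 33, 63, …
g: a_k = 2, 0, -9, 0, 27/4, 0, …
f+g: L₀ = lclm(L_f,L_g), ord ≤ 1+2.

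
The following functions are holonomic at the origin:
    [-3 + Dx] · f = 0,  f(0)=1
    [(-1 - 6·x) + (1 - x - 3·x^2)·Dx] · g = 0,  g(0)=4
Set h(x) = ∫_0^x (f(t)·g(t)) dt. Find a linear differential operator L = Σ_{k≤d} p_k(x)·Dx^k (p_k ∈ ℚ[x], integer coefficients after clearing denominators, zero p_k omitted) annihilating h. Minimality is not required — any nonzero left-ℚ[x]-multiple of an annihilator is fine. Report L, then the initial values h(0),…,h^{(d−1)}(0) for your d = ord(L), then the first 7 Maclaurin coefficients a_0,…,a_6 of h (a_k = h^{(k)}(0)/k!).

f: a_k = 1, 3, 9/2, 9/2, 27/8, 81/40, 81/80, …
g: a_k = 4, 4, 16, 28, 76, 160, 388, …
f·g: L₀ = L_f ⊗_s L_g, ord ≤ 1·1.
∫: right-multiply L₀ by Dx.
L = (4 + 3·x - 9·x^2)·Dx + (-1 + x + 3·x^2)·Dx^2  (order 2).
h: a_k = 0, 4, 8, 46/3, 28, 527/10, 1519/15, …
ICs: h(0) = 0, h′(0) = 4.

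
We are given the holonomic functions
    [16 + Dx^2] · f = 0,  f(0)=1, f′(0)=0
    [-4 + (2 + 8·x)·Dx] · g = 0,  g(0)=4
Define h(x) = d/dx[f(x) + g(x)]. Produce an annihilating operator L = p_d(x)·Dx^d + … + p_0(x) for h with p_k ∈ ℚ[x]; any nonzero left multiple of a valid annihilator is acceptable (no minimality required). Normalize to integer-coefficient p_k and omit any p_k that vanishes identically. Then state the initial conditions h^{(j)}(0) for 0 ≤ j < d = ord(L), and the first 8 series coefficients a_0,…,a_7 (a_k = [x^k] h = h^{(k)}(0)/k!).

L = (-608 - 1024·x - 2048·x^2) + (-112 - 960·x - 3072·x^2 - 4096·x^3)·Dx + (-38 - 64·x - 128·x^2)·Dx^2 + (-7 - 60·x - 192·x^2 - 256·x^3)·Dx^3  (order 3).
h: a_k = 8, -32, 48, -352/3, 560, -30752/15, 7392, -8644544/315, …
ICs: h(0) = 8, h′(0) = -32, h′′(0) = 96.

f: a_k = 1, 0, -8, 0, 32/3, 0, -256/45, 0, …
g: a_k = 4, 8, -8, 16, -40, 112, -336, 1056, …
f+g: L₀ = lclm(L_f,L_g), ord ≤ 2+1.
Derive L from L₀ (diff closure).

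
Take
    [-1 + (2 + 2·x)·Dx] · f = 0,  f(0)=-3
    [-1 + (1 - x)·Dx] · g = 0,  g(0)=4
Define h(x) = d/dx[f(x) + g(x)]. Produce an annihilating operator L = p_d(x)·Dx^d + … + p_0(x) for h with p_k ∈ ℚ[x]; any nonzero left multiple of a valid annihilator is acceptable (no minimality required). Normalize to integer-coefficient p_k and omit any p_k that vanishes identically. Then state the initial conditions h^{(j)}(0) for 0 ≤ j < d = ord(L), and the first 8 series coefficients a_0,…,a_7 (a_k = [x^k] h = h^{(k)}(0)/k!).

f: a_k = -3, -3/2, 3/8, -3/16, 15/128, -21/256, 63/1024, -99/2048, …
g: a_k = 4, 4, 4, 4, 4, 4, 4, 4, …
h₀=f+g: left-lcm gives L₀, ord ≤ 2.
h=h₀': d/dx-closure on L₀ ⇒ L.
L = (-18 - 6·x) + (-21 - 54·x - 21·x^2)·Dx + (10 + 6·x - 10·x^2 - 6·x^3)·Dx^2  (order 2).
h: a_k = 5/2, 35/4, 183/16, 527/32, 5015/256, 12477/512, 56651/2048, 132359/4096, …
ICs: h(0) = 5/2, h′(0) = 35/4.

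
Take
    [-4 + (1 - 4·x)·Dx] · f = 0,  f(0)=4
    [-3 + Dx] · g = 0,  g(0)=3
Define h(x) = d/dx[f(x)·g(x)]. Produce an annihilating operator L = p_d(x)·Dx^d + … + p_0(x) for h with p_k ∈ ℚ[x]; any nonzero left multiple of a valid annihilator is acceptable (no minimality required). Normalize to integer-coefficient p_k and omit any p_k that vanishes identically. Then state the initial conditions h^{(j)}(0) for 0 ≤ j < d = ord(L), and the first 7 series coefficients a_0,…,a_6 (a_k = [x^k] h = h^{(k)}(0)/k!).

f: a_k = 4, 16, 64, 256, 1024, 4096, 16384, …
g: a_k = 3, 9, 27/2, 27/2, 81/8, 243/40, 243/80, …
h₀=f·g: eliminate ⇒ L₀, order ≤ 1·1.
Differentiate: ansatz ord ≤ ord L₀ ⇒ L.
L = (65 - 168·x + 144·x^2) + (-7 + 40·x - 48·x^2)·Dx  (order 1).
h: a_k = 84, 780, 4842, 25986, 260103/2, 6243201/10, 11654121/4, …
ICs: h(0) = 84.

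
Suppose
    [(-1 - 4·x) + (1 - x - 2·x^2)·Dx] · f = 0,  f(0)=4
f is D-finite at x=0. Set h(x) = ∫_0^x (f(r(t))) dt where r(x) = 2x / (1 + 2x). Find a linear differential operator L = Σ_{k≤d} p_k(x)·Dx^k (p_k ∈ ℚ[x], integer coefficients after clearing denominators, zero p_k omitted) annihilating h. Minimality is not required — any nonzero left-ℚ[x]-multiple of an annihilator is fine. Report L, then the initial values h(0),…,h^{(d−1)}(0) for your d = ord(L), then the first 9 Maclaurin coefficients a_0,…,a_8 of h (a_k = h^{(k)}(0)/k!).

f: a_k = 4, 4, 12, 20, 44, 84, 172, 340, 684, …
Change of var in L_f (x↦r) gives L₀.
h=∫₀ˣh₀: take L = L₀·Dx.
L = (2 + 20·x)·Dx + (-1 - 4·x + 4·x^2 + 16·x^3)·Dx^2  (order 2).
h: a_k = 0, 4, 4, 32/3, 0, 256/5, -256/3, 3072/7, -1280, …
ICs: h(0) = 0, h′(0) = 4.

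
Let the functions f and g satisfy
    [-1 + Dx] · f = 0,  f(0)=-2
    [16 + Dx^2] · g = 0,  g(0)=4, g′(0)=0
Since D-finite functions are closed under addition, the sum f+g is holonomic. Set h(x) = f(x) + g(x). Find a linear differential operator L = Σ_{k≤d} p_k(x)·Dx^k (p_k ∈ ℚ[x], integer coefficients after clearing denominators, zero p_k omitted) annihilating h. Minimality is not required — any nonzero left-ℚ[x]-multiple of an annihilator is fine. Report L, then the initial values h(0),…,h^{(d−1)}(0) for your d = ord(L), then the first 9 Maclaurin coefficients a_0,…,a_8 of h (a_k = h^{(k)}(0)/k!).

f: a_k = -2, -2, -1, -1/3, -1/12, -1/60, -1/360, -1/2520, -1/20160, …
g: a_k = 4, 0, -32, 0, 128/3, 0, -1024/45, 0, 2048/315, …
h₀=f+g: left-lcm gives L₀, ord ≤ 3.
L = -16 + 16·Dx - Dx^2 + Dx^3  (order 3).
h: a_k = 2, -2, -33, -1/3, 511/12, -1/60, -2731/120, -1/2520, 131071/20160, …
ICs: h(0) = 2, h′(0) = -2, h′′(0) = -66.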